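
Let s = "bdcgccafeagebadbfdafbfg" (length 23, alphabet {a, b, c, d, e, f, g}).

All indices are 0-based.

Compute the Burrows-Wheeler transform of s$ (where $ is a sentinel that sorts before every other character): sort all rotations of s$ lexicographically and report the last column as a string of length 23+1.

gbdcee$dfcgdfabfgababfca

rank  rotation                  last
    0  $bdcgccafeagebadbfdafbfg  g
    1  adbfdafbfg$bdcgccafeageb  b
    2  afbfg$bdcgccafeagebadbfd  d
    3  afeagebadbfdafbfg$bdcgcc  c
    4  agebadbfdafbfg$bdcgccafe  e
    5  badbfdafbfg$bdcgccafeage  e
    6  bdcgccafeagebadbfdafbfg$  $
    7  bfdafbfg$bdcgccafeagebad  d
    8  bfg$bdcgccafeagebadbfdaf  f
    9  cafeagebadbfdafbfg$bdcgc  c
   10  ccafeagebadbfdafbfg$bdcg  g
   11  cgccafeagebadbfdafbfg$bd  d
   12  dafbfg$bdcgccafeagebadbf  f
   13  dbfdafbfg$bdcgccafeageba  a
   14  dcgccafeagebadbfdafbfg$b  b
   15  eagebadbfdafbfg$bdcgccaf  f
   16  ebadbfdafbfg$bdcgccafeag  g
   17  fbfg$bdcgccafeagebadbfda  a
   18  fdafbfg$bdcgccafeagebadb  b
   19  feagebadbfdafbfg$bdcgcca  a
   20  fg$bdcgccafeagebadbfdafb  b
   21  g$bdcgccafeagebadbfdafbf  f
   22  gccafeagebadbfdafbfg$bdc  c
   23  gebadbfdafbfg$bdcgccafea  a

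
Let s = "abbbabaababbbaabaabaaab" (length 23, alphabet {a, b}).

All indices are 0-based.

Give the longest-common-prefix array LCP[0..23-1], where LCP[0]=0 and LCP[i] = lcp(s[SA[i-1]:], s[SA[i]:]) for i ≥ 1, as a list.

[0, 2, 3, 5, 4, 1, 2, 4, 6, 3, 2, 5, 0, 1, 3, 6, 5, 2, 3, 1, 3, 2, 4]

rank→(start, suffix):
  0 → (19, 'aaab')
  1 → (20, 'aab')
  2 → (16, 'aabaaab')
  3 → (13, 'aabaabaaab')
  4 → (6, 'aababbbaabaabaaab')
  5 → (21, 'ab')
  6 → (17, 'abaaab')
  7 → (14, 'abaabaaab')
  8 → (4, 'abaababbbaabaabaaab')
  9 → (7, 'ababbbaabaabaaab')
  10 → (9, 'abbbaabaabaaab')
  11 → (0, 'abbbabaababbbaabaabaaab')
  12 → (22, 'b')
  13 → (18, 'baaab')
  14 → (15, 'baabaaab')
  15 → (12, 'baabaabaaab')
  16 → (5, 'baababbbaabaabaaab')
  17 → (3, 'babaababbbaabaabaaab')
  18 → (8, 'babbbaabaabaaab')
  19 → (11, 'bbaabaabaaab')
  20 → (2, 'bbabaababbbaabaabaaab')
  21 → (10, 'bbbaabaabaaab')
  22 → (1, 'bbbabaababbbaabaabaaab')

SA = [19, 20, 16, 13, 6, 21, 17, 14, 4, 7, 9, 0, 22, 18, 15, 12, 5, 3, 8, 11, 2, 10, 1]
[i] adj suffixes → lcp
  [1] 19/20 → 2 ('aa')
  [2] 20/16 → 3 ('aab')
  [3] 16/13 → 5 ('aabaa')
  [4] 13/6 → 4 ('aaba')
  [5] 6/21 → 1 ('a')
  [6] 21/17 → 2 ('ab')
  [7] 17/14 → 4 ('abaa')
  [8] 14/4 → 6 ('abaaba')
  [9] 4/7 → 3 ('aba')
  [10] 7/9 → 2 ('ab')
  [11] 9/0 → 5 ('abbba')
  [12] 0/22 → 0 ('')
  [13] 22/18 → 1 ('b')
  [14] 18/15 → 3 ('baa')
  [15] 15/12 → 6 ('baabaa')
  [16] 12/5 → 5 ('baaba')
  [17] 5/3 → 2 ('ba')
  [18] 3/8 → 3 ('bab')
  [19] 8/11 → 1 ('b')
  [20] 11/2 → 3 ('bba')
  [21] 2/10 → 2 ('bb')
  [22] 10/1 → 4 ('bbba')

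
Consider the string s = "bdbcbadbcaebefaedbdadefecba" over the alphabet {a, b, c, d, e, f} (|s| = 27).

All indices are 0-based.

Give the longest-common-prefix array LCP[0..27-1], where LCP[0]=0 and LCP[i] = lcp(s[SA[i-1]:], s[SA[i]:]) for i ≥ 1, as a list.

[0, 1, 2, 1, 2, 0, 2, 1, 2, 1, 2, 1, 0, 1, 3, 0, 1, 3, 2, 1, 0, 1, 1, 1, 2, 0, 1]

rank | idx | suffix
   0 |  26 | a
   1 |   5 | adbcaebefaedbdadefecba
   2 |  19 | adefecba
   3 |   9 | aebefaedbdadefecba
   4 |  14 | aedbdadefecba
   5 |  25 | ba
   6 |   4 | badbcaebefaedbdadefecba
   7 |   7 | bcaebefaedbdadefecba
   8 |   2 | bcbadbcaebefaedbdadefecba
   9 |  17 | bdadefecba
  10 |   0 | bdbcbadbcaebefaedbdadefecba
  11 |  11 | befaedbdadefecba
  12 |   8 | caebefaedbdadefecba
  13 |  24 | cba
  14 |   3 | cbadbcaebefaedbdadefecba
  15 |  18 | dadefecba
  16 |   6 | dbcaebefaedbdadefecba
  17 |   1 | dbcbadbcaebefaedbdadefecba
  18 |  16 | dbdadefecba
  19 |  20 | defecba
  20 |  10 | ebefaedbdadefecba
  21 |  23 | ecba
  22 |  15 | edbdadefecba
  23 |  12 | efaedbdadefecba
  24 |  21 | efecba
  25 |  13 | faedbdadefecba
  26 |  22 | fecba

SA = [26, 5, 19, 9, 14, 25, 4, 7, 2, 17, 0, 11, 8, 24, 3, 18, 6, 1, 16, 20, 10, 23, 15, 12, 21, 13, 22]
rank  pair      lcp
   1  s[26:],s[5:]  1  'a'
   2  s[5:],s[19:]  2  'ad'
   3  s[19:],s[9:]  1  'a'
   4  s[9:],s[14:]  2  'ae'
   5  s[14:],s[25:]  0  ''
   6  s[25:],s[4:]  2  'ba'
   7  s[4:],s[7:]  1  'b'
   8  s[7:],s[2:]  2  'bc'
   9  s[2:],s[17:]  1  'b'
  10  s[17:],s[0:]  2  'bd'
  11  s[0:],s[11:]  1  'b'
  12  s[11:],s[8:]  0  ''
  13  s[8:],s[24:]  1  'c'
  14  s[24:],s[3:]  3  'cba'
  15  s[3:],s[18:]  0  ''
  16  s[18:],s[6:]  1  'd'
  17  s[6:],s[1:]  3  'dbc'
  18  s[1:],s[16:]  2  'db'
  19  s[16:],s[20:]  1  'd'
  20  s[20:],s[10:]  0  ''
  21  s[10:],s[23:]  1  'e'
  22  s[23:],s[15:]  1  'e'
  23  s[15:],s[12:]  1  'e'
  24  s[12:],s[21:]  2  'ef'
  25  s[21:],s[13:]  0  ''
  26  s[13:],s[22:]  1  'f'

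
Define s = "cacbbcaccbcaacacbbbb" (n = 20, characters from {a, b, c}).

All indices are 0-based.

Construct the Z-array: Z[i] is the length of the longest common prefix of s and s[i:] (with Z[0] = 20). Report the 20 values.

[20, 0, 1, 0, 0, 3, 0, 1, 1, 0, 2, 0, 0, 5, 0, 1, 0, 0, 0, 0]

Z[0]=20
i=1: outside box; Z[1]=0
i=2: outside box; Z[2]=1 grow→box=[2,3)
i=3: outside box; Z[3]=0
i=4: outside box; Z[4]=0
i=5: outside box; Z[5]=3 grow→box=[5,8)
i=6: min(r-i=2, Z[1]=0)=0; Z[6]=0
i=7: min(r-i=1, Z[2]=1)=1; Z[7]=1
i=8: outside box; Z[8]=1 grow→box=[8,9)
i=9: outside box; Z[9]=0
i=10: outside box; Z[10]=2 grow→box=[10,12)
i=11: min(r-i=1, Z[1]=0)=0; Z[11]=0
i=12: outside box; Z[12]=0
i=13: outside box; Z[13]=5 grow→box=[13,18)
i=14: min(r-i=4, Z[1]=0)=0; Z[14]=0
i=15: min(r-i=3, Z[2]=1)=1; Z[15]=1
i=16: min(r-i=2, Z[3]=0)=0; Z[16]=0
i=17: min(r-i=1, Z[4]=0)=0; Z[17]=0
i=18: outside box; Z[18]=0
i=19: outside box; Z[19]=0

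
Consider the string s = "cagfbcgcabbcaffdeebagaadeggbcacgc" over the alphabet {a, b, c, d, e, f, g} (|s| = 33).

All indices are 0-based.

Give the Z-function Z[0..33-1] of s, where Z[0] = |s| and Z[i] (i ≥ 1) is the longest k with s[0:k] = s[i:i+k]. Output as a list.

Z[0]=33
i=1: outside box; Z[1]=0
i=2: outside box; Z[2]=0
i=3: outside box; Z[3]=0
i=4: outside box; Z[4]=0
i=5: outside box; Z[5]=1 scan→box=[5,6)
i=6: outside box; Z[6]=0
i=7: outside box; Z[7]=2 scan→box=[7,9)
i=8: min(r-i=1, Z[1]=0)=0; Z[8]=0
i=9: outside box; Z[9]=0
i=10: outside box; Z[10]=0
i=11: outside box; Z[11]=2 scan→box=[11,13)
i=12: min(r-i=1, Z[1]=0)=0; Z[12]=0
i=13: outside box; Z[13]=0
i=14: outside box; Z[14]=0
i=15: outside box; Z[15]=0
i=16: outside box; Z[16]=0
i=17: outside box; Z[17]=0
i=18: outside box; Z[18]=0
i=19: outside box; Z[19]=0
i=20: outside box; Z[20]=0
i=21: outside box; Z[21]=0
i=22: outside box; Z[22]=0
i=23: outside box; Z[23]=0
i=24: outside box; Z[24]=0
i=25: outside box; Z[25]=0
i=26: outside box; Z[26]=0
i=27: outside box; Z[27]=0
i=28: outside box; Z[28]=2 scan→box=[28,30)
i=29: min(r-i=1, Z[1]=0)=0; Z[29]=0
i=30: outside box; Z[30]=1 scan→box=[30,31)
i=31: outside box; Z[31]=0
i=32: outside box; Z[32]=1 scan→box=[32,33)

[33, 0, 0, 0, 0, 1, 0, 2, 0, 0, 0, 2, 0, 0, 0, 0, 0, 0, 0, 0, 0, 0, 0, 0, 0, 0, 0, 0, 2, 0, 1, 0, 1]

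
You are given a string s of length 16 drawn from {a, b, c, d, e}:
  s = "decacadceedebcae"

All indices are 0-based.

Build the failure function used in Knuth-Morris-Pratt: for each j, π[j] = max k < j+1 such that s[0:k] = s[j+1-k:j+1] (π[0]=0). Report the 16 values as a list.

[0, 0, 0, 0, 0, 0, 1, 0, 0, 0, 1, 2, 0, 0, 0, 0]

π[0] = 0
j=1 s[j]='e': π[1]=0 (border '')
j=2 s[j]='c': π[2]=0 (border '')
j=3 s[j]='a': π[3]=0 (border '')
j=4 s[j]='c': π[4]=0 (border '')
j=5 s[j]='a': π[5]=0 (border '')
j=6 s[j]='d': π[6]=1 (border 'd')
j=7 s[j]='c': k: 1→0; π[7]=0 (border '')
j=8 s[j]='e': π[8]=0 (border '')
j=9 s[j]='e': π[9]=0 (border '')
j=10 s[j]='d': π[10]=1 (border 'd')
j=11 s[j]='e': π[11]=2 (border 'de')
j=12 s[j]='b': k: 2→0; π[12]=0 (border '')
j=13 s[j]='c': π[13]=0 (border '')
j=14 s[j]='a': π[14]=0 (border '')
j=15 s[j]='e': π[15]=0 (border '')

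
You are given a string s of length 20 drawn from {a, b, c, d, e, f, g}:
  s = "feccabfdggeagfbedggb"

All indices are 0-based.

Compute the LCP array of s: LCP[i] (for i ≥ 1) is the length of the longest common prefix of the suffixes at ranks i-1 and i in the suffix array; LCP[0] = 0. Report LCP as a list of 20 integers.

rank→(start, suffix):
  0 → (4, 'abfdggeagfbedggb')
  1 → (11, 'agfbedggb')
  2 → (19, 'b')
  3 → (14, 'bedggb')
  4 → (5, 'bfdggeagfbedggb')
  5 → (3, 'cabfdggeagfbedggb')
  6 → (2, 'ccabfdggeagfbedggb')
  7 → (16, 'dggb')
  8 → (7, 'dggeagfbedggb')
  9 → (10, 'eagfbedggb')
  10 → (1, 'eccabfdggeagfbedggb')
  11 → (15, 'edggb')
  12 → (13, 'fbedggb')
  13 → (6, 'fdggeagfbedggb')
  14 → (0, 'feccabfdggeagfbedggb')
  15 → (18, 'gb')
  16 → (9, 'geagfbedggb')
  17 → (12, 'gfbedggb')
  18 → (17, 'ggb')
  19 → (8, 'ggeagfbedggb')

SA = [4, 11, 19, 14, 5, 3, 2, 16, 7, 10, 1, 15, 13, 6, 0, 18, 9, 12, 17, 8]
i: (SA[i-1],SA[i]) lcp shared
  1: (4,11) 1 'a'
  2: (11,19) 0 ''
  3: (19,14) 1 'b'
  4: (14,5) 1 'b'
  5: (5,3) 0 ''
  6: (3,2) 1 'c'
  7: (2,16) 0 ''
  8: (16,7) 3 'dgg'
  9: (7,10) 0 ''
  10: (10,1) 1 'e'
  11: (1,15) 1 'e'
  12: (15,13) 0 ''
  13: (13,6) 1 'f'
  14: (6,0) 1 'f'
  15: (0,18) 0 ''
  16: (18,9) 1 'g'
  17: (9,12) 1 'g'
  18: (12,17) 1 'g'
  19: (17,8) 2 'gg'

[0, 1, 0, 1, 1, 0, 1, 0, 3, 0, 1, 1, 0, 1, 1, 0, 1, 1, 1, 2]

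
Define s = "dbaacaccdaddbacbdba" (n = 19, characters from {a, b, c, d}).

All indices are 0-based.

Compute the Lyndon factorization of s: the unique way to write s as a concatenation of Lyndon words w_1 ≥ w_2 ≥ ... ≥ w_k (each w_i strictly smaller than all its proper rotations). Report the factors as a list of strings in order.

["d", "b", "aacaccdaddbacbdb", "a"]

emit factor 1: 'd' (i=0, period=1)
emit factor 2: 'b' (i=1, period=1)
emit factor 3: 'aacaccdaddbacbdb' (i=2, period=16)
emit factor 4: 'a' (i=18, period=1)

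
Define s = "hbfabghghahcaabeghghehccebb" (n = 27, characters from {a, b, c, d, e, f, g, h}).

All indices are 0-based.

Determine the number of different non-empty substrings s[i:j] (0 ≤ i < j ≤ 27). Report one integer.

349

rank | idx | suffix
   0 |  12 | aabeghghehccebb
   1 |  13 | abeghghehccebb
   2 |   3 | abghghahcaabeghghehccebb
   3 |   9 | ahcaabeghghehccebb
   4 |  26 | b
   5 |  25 | bb
   6 |  14 | beghghehccebb
   7 |   1 | bfabghghahcaabeghghehccebb
   8 |   4 | bghghahcaabeghghehccebb
   9 |  11 | caabeghghehccebb
  10 |  22 | ccebb
  11 |  23 | cebb
  12 |  24 | ebb
  13 |  15 | eghghehccebb
  14 |  20 | ehccebb
  15 |   2 | fabghghahcaabeghghehccebb
  16 |   7 | ghahcaabeghghehccebb
  17 |  18 | ghehccebb
  18 |   5 | ghghahcaabeghghehccebb
  19 |  16 | ghghehccebb
  20 |   8 | hahcaabeghghehccebb
  21 |   0 | hbfabghghahcaabeghghehccebb
  22 |  10 | hcaabeghghehccebb
  23 |  21 | hccebb
  24 |  19 | hehccebb
  25 |   6 | hghahcaabeghghehccebb
  26 |  17 | hghehccebb

SA = [12, 13, 3, 9, 26, 25, 14, 1, 4, 11, 22, 23, 24, 15, 20, 2, 7, 18, 5, 16, 8, 0, 10, 21, 19, 6, 17]
[i] adj suffixes → lcp
  [1] 12/13 → 1 ('a')
  [2] 13/3 → 2 ('ab')
  [3] 3/9 → 1 ('a')
  [4] 9/26 → 0 ('')
  [5] 26/25 → 1 ('b')
  [6] 25/14 → 1 ('b')
  [7] 14/1 → 1 ('b')
  [8] 1/4 → 1 ('b')
  [9] 4/11 → 0 ('')
  [10] 11/22 → 1 ('c')
  [11] 22/23 → 1 ('c')
  [12] 23/24 → 0 ('')
  [13] 24/15 → 1 ('e')
  [14] 15/20 → 1 ('e')
  [15] 20/2 → 0 ('')
  [16] 2/7 → 0 ('')
  [17] 7/18 → 2 ('gh')
  [18] 18/5 → 2 ('gh')
  [19] 5/16 → 4 ('ghgh')
  [20] 16/8 → 0 ('')
  [21] 8/0 → 1 ('h')
  [22] 0/10 → 1 ('h')
  [23] 10/21 → 2 ('hc')
  [24] 21/19 → 1 ('h')
  [25] 19/6 → 1 ('h')
  [26] 6/17 → 3 ('hgh')

n(n+1)/2 = 27·28/2 = 378
Σ LCP = 0 + 1 + 2 + 1 + 0 + 1 + 1 + 1 + 1 + 0 + 1 + 1 + 0 + 1 + 1 + 0 + 0 + 2 + 2 + 4 + 0 + 1 + 1 + 2 + 1 + 1 + 3 = 29
distinct = 378 − 29 = 349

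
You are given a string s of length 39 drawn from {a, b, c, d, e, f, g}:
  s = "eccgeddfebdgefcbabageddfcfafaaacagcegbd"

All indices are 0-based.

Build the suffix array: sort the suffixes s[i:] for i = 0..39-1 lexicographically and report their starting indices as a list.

sorted suffixes:
  #0 SA[0]=28  'aaacagcegbd'
  #1 SA[1]=29  'aacagcegbd'
  #2 SA[2]=16  'abageddfcfafaaacagcegbd'
  #3 SA[3]=30  'acagcegbd'
  #4 SA[4]=26  'afaaacagcegbd'
  #5 SA[5]=32  'agcegbd'
  #6 SA[6]=18  'ageddfcfafaaacagcegbd'
  #7 SA[7]=15  'babageddfcfafaaacagcegbd'
  #8 SA[8]=17  'bageddfcfafaaacagcegbd'
  #9 SA[9]=37  'bd'
  #10 SA[10]=9  'bdgefcbabageddfcfafaaacagcegbd'
  #11 SA[11]=31  'cagcegbd'
  #12 SA[12]=14  'cbabageddfcfafaaacagcegbd'
  #13 SA[13]=1  'ccgeddfebdgefcbabageddfcfafaaacagcegbd'
  #14 SA[14]=34  'cegbd'
  #15 SA[15]=24  'cfafaaacagcegbd'
  #16 SA[16]=2  'cgeddfebdgefcbabageddfcfafaaacagcegbd'
  #17 SA[17]=38  'd'
  #18 SA[18]=21  'ddfcfafaaacagcegbd'
  #19 SA[19]=5  'ddfebdgefcbabageddfcfafaaacagcegbd'
  #20 SA[20]=22  'dfcfafaaacagcegbd'
  #21 SA[21]=6  'dfebdgefcbabageddfcfafaaacagcegbd'
  #22 SA[22]=10  'dgefcbabageddfcfafaaacagcegbd'
  #23 SA[23]=8  'ebdgefcbabageddfcfafaaacagcegbd'
  #24 SA[24]=0  'eccgeddfebdgefcbabageddfcfafaaacagcegbd'
  #25 SA[25]=20  'eddfcfafaaacagcegbd'
  #26 SA[26]=4  'eddfebdgefcbabageddfcfafaaacagcegbd'
  #27 SA[27]=12  'efcbabageddfcfafaaacagcegbd'
  #28 SA[28]=35  'egbd'
  #29 SA[29]=27  'faaacagcegbd'
  #30 SA[30]=25  'fafaaacagcegbd'
  #31 SA[31]=13  'fcbabageddfcfafaaacagcegbd'
  #32 SA[32]=23  'fcfafaaacagcegbd'
  #33 SA[33]=7  'febdgefcbabageddfcfafaaacagcegbd'
  #34 SA[34]=36  'gbd'
  #35 SA[35]=33  'gcegbd'
  #36 SA[36]=19  'geddfcfafaaacagcegbd'
  #37 SA[37]=3  'geddfebdgefcbabageddfcfafaaacagcegbd'
  #38 SA[38]=11  'gefcbabageddfcfafaaacagcegbd'

[28, 29, 16, 30, 26, 32, 18, 15, 17, 37, 9, 31, 14, 1, 34, 24, 2, 38, 21, 5, 22, 6, 10, 8, 0, 20, 4, 12, 35, 27, 25, 13, 23, 7, 36, 33, 19, 3, 11]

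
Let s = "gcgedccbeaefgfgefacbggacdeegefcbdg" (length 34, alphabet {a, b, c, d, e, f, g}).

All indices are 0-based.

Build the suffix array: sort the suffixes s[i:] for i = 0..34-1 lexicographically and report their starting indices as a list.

[17, 22, 9, 31, 7, 19, 30, 6, 18, 5, 23, 1, 4, 24, 32, 8, 3, 25, 15, 28, 10, 26, 16, 29, 13, 11, 33, 21, 0, 2, 14, 27, 12, 20]

rank→(start, suffix):
  0 → (17, 'acbggacdeegefcbdg')
  1 → (22, 'acdeegefcbdg')
  2 → (9, 'aefgfgefacbggacdeegefcbdg')
  3 → (31, 'bdg')
  4 → (7, 'beaefgfgefacbggacdeegefcbdg')
  5 → (19, 'bggacdeegefcbdg')
  6 → (30, 'cbdg')
  7 → (6, 'cbeaefgfgefacbggacdeegefcbdg')
  8 → (18, 'cbggacdeegefcbdg')
  9 → (5, 'ccbeaefgfgefacbggacdeegefcbdg')
  10 → (23, 'cdeegefcbdg')
  11 → (1, 'cgedccbeaefgfgefacbggacdeegefcbdg')
  12 → (4, 'dccbeaefgfgefacbggacdeegefcbdg')
  13 → (24, 'deegefcbdg')
  14 → (32, 'dg')
  15 → (8, 'eaefgfgefacbggacdeegefcbdg')
  16 → (3, 'edccbeaefgfgefacbggacdeegefcbdg')
  17 → (25, 'eegefcbdg')
  18 → (15, 'efacbggacdeegefcbdg')
  19 → (28, 'efcbdg')
  20 → (10, 'efgfgefacbggacdeegefcbdg')
  21 → (26, 'egefcbdg')
  22 → (16, 'facbggacdeegefcbdg')
  23 → (29, 'fcbdg')
  24 → (13, 'fgefacbggacdeegefcbdg')
  25 → (11, 'fgfgefacbggacdeegefcbdg')
  26 → (33, 'g')
  27 → (21, 'gacdeegefcbdg')
  28 → (0, 'gcgedccbeaefgfgefacbggacdeegefcbdg')
  29 → (2, 'gedccbeaefgfgefacbggacdeegefcbdg')
  30 → (14, 'gefacbggacdeegefcbdg')
  31 → (27, 'gefcbdg')
  32 → (12, 'gfgefacbggacdeegefcbdg')
  33 → (20, 'ggacdeegefcbdg')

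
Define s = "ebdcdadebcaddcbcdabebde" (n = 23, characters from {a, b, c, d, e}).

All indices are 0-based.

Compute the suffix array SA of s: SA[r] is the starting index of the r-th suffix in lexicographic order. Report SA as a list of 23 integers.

[17, 10, 5, 8, 14, 1, 20, 18, 9, 13, 15, 3, 16, 4, 12, 2, 11, 21, 6, 22, 7, 0, 19]

rank | idx | suffix
   0 |  17 | abebde
   1 |  10 | addcbcdabebde
   2 |   5 | adebcaddcbcdabebde
   3 |   8 | bcaddcbcdabebde
   4 |  14 | bcdabebde
   5 |   1 | bdcdadebcaddcbcdabebde
   6 |  20 | bde
   7 |  18 | bebde
   8 |   9 | caddcbcdabebde
   9 |  13 | cbcdabebde
  10 |  15 | cdabebde
  11 |   3 | cdadebcaddcbcdabebde
  12 |  16 | dabebde
  13 |   4 | dadebcaddcbcdabebde
  14 |  12 | dcbcdabebde
  15 |   2 | dcdadebcaddcbcdabebde
  16 |  11 | ddcbcdabebde
  17 |  21 | de
  18 |   6 | debcaddcbcdabebde
  19 |  22 | e
  20 |   7 | ebcaddcbcdabebde
  21 |   0 | ebdcdadebcaddcbcdabebde
  22 |  19 | ebde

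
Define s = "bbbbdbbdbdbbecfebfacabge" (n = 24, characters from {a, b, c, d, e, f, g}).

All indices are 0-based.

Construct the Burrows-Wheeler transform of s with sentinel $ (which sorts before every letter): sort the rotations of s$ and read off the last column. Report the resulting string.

ecf$bbddbdbbeaaebbbgfbbcb

rank  rotation                   last
    0  $bbbbdbbdbdbbecfebfacabge  e
    1  abge$bbbbdbbdbdbbecfebfac  c
    2  acabge$bbbbdbbdbdbbecfebf  f
    3  bbbbdbbdbdbbecfebfacabge$  $
    4  bbbdbbdbdbbecfebfacabge$b  b
    5  bbdbbdbdbbecfebfacabge$bb  b
    6  bbdbdbbecfebfacabge$bbbbd  d
    7  bbecfebfacabge$bbbbdbbdbd  d
    8  bdbbdbdbbecfebfacabge$bbb  b
    9  bdbbecfebfacabge$bbbbdbbd  d
   10  bdbdbbecfebfacabge$bbbbdb  b
   11  becfebfacabge$bbbbdbbdbdb  b
   12  bfacabge$bbbbdbbdbdbbecfe  e
   13  bge$bbbbdbbdbdbbecfebfaca  a
   14  cabge$bbbbdbbdbdbbecfebfa  a
   15  cfebfacabge$bbbbdbbdbdbbe  e
   16  dbbdbdbbecfebfacabge$bbbb  b
   17  dbbecfebfacabge$bbbbdbbdb  b
   18  dbdbbecfebfacabge$bbbbdbb  b
   19  e$bbbbdbbdbdbbecfebfacabg  g
   20  ebfacabge$bbbbdbbdbdbbecf  f
   21  ecfebfacabge$bbbbdbbdbdbb  b
   22  facabge$bbbbdbbdbdbbecfeb  b
   23  febfacabge$bbbbdbbdbdbbec  c
   24  ge$bbbbdbbdbdbbecfebfacab  b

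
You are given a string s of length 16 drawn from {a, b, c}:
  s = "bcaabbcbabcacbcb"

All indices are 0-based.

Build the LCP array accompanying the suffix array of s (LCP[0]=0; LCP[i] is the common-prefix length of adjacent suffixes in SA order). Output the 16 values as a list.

[0, 1, 2, 1, 0, 1, 1, 1, 3, 2, 3, 0, 2, 1, 2, 2]

rank→(start, suffix):
  0 → (2, 'aabbcbabcacbcb')
  1 → (3, 'abbcbabcacbcb')
  2 → (8, 'abcacbcb')
  3 → (11, 'acbcb')
  4 → (15, 'b')
  5 → (7, 'babcacbcb')
  6 → (4, 'bbcbabcacbcb')
  7 → (0, 'bcaabbcbabcacbcb')
  8 → (9, 'bcacbcb')
  9 → (13, 'bcb')
  10 → (5, 'bcbabcacbcb')
  11 → (1, 'caabbcbabcacbcb')
  12 → (10, 'cacbcb')
  13 → (14, 'cb')
  14 → (6, 'cbabcacbcb')
  15 → (12, 'cbcb')

SA = [2, 3, 8, 11, 15, 7, 4, 0, 9, 13, 5, 1, 10, 14, 6, 12]
[i] adj suffixes → lcp
  [1] 2/3 → 1 ('a')
  [2] 3/8 → 2 ('ab')
  [3] 8/11 → 1 ('a')
  [4] 11/15 → 0 ('')
  [5] 15/7 → 1 ('b')
  [6] 7/4 → 1 ('b')
  [7] 4/0 → 1 ('b')
  [8] 0/9 → 3 ('bca')
  [9] 9/13 → 2 ('bc')
  [10] 13/5 → 3 ('bcb')
  [11] 5/1 → 0 ('')
  [12] 1/10 → 2 ('ca')
  [13] 10/14 → 1 ('c')
  [14] 14/6 → 2 ('cb')
  [15] 6/12 → 2 ('cb')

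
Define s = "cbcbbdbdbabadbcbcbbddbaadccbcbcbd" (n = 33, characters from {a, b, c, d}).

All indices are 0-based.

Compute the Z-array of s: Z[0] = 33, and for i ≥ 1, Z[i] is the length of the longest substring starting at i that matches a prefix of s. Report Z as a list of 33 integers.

[33, 0, 2, 0, 0, 0, 0, 0, 0, 0, 0, 0, 0, 0, 6, 0, 2, 0, 0, 0, 0, 0, 0, 0, 0, 1, 4, 0, 4, 0, 2, 0, 0]

Z[0]=33
i=1: outside box; Z[1]=0
i=2: outside box; Z[2]=2 extend→box=[2,4)
i=3: min(r-i=1, Z[1]=0)=0; Z[3]=0
i=4: outside box; Z[4]=0
i=5: outside box; Z[5]=0
i=6: outside box; Z[6]=0
i=7: outside box; Z[7]=0
i=8: outside box; Z[8]=0
i=9: outside box; Z[9]=0
i=10: outside box; Z[10]=0
i=11: outside box; Z[11]=0
i=12: outside box; Z[12]=0
i=13: outside box; Z[13]=0
i=14: outside box; Z[14]=6 extend→box=[14,20)
i=15: min(r-i=5, Z[1]=0)=0; Z[15]=0
i=16: min(r-i=4, Z[2]=2)=2; Z[16]=2
i=17: min(r-i=3, Z[3]=0)=0; Z[17]=0
i=18: min(r-i=2, Z[4]=0)=0; Z[18]=0
i=19: min(r-i=1, Z[5]=0)=0; Z[19]=0
i=20: outside box; Z[20]=0
i=21: outside box; Z[21]=0
i=22: outside box; Z[22]=0
i=23: outside box; Z[23]=0
i=24: outside box; Z[24]=0
i=25: outside box; Z[25]=1 extend→box=[25,26)
i=26: outside box; Z[26]=4 extend→box=[26,30)
i=27: min(r-i=3, Z[1]=0)=0; Z[27]=0
i=28: min(r-i=2, Z[2]=2)=2; Z[28]=4 extend→box=[28,32)
i=29: min(r-i=3, Z[1]=0)=0; Z[29]=0
i=30: min(r-i=2, Z[2]=2)=2; Z[30]=2
i=31: min(r-i=1, Z[3]=0)=0; Z[31]=0
i=32: outside box; Z[32]=0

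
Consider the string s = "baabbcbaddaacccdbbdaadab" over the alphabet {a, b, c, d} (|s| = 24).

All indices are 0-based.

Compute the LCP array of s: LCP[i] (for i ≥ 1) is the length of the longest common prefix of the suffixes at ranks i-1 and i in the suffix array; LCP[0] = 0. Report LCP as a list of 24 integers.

rank | idx | suffix
   0 |   1 | aabbcbaddaacccdbbdaadab
   1 |  10 | aacccdbbdaadab
   2 |  19 | aadab
   3 |  22 | ab
   4 |   2 | abbcbaddaacccdbbdaadab
   5 |  11 | acccdbbdaadab
   6 |  20 | adab
   7 |   7 | addaacccdbbdaadab
   8 |  23 | b
   9 |   0 | baabbcbaddaacccdbbdaadab
  10 |   6 | baddaacccdbbdaadab
  11 |   3 | bbcbaddaacccdbbdaadab
  12 |  16 | bbdaadab
  13 |   4 | bcbaddaacccdbbdaadab
  14 |  17 | bdaadab
  15 |   5 | cbaddaacccdbbdaadab
  16 |  12 | cccdbbdaadab
  17 |  13 | ccdbbdaadab
  18 |  14 | cdbbdaadab
  19 |   9 | daacccdbbdaadab
  20 |  18 | daadab
  21 |  21 | dab
  22 |  15 | dbbdaadab
  23 |   8 | ddaacccdbbdaadab

SA = [1, 10, 19, 22, 2, 11, 20, 7, 23, 0, 6, 3, 16, 4, 17, 5, 12, 13, 14, 9, 18, 21, 15, 8]
rank  pair      lcp
   1  s[1:],s[10:]  2  'aa'
   2  s[10:],s[19:]  2  'aa'
   3  s[19:],s[22:]  1  'a'
   4  s[22:],s[2:]  2  'ab'
   5  s[2:],s[11:]  1  'a'
   6  s[11:],s[20:]  1  'a'
   7  s[20:],s[7:]  2  'ad'
   8  s[7:],s[23:]  0  ''
   9  s[23:],s[0:]  1  'b'
  10  s[0:],s[6:]  2  'ba'
  11  s[6:],s[3:]  1  'b'
  12  s[3:],s[16:]  2  'bb'
  13  s[16:],s[4:]  1  'b'
  14  s[4:],s[17:]  1  'b'
  15  s[17:],s[5:]  0  ''
  16  s[5:],s[12:]  1  'c'
  17  s[12:],s[13:]  2  'cc'
  18  s[13:],s[14:]  1  'c'
  19  s[14:],s[9:]  0  ''
  20  s[9:],s[18:]  3  'daa'
  21  s[18:],s[21:]  2  'da'
  22  s[21:],s[15:]  1  'd'
  23  s[15:],s[8:]  1  'd'

[0, 2, 2, 1, 2, 1, 1, 2, 0, 1, 2, 1, 2, 1, 1, 0, 1, 2, 1, 0, 3, 2, 1, 1]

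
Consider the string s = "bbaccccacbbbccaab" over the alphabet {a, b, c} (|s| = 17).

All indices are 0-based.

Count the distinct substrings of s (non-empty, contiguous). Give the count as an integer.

rank→(start, suffix):
  0 → (14, 'aab')
  1 → (15, 'ab')
  2 → (7, 'acbbbccaab')
  3 → (2, 'accccacbbbccaab')
  4 → (16, 'b')
  5 → (1, 'baccccacbbbccaab')
  6 → (0, 'bbaccccacbbbccaab')
  7 → (9, 'bbbccaab')
  8 → (10, 'bbccaab')
  9 → (11, 'bccaab')
  10 → (13, 'caab')
  11 → (6, 'cacbbbccaab')
  12 → (8, 'cbbbccaab')
  13 → (12, 'ccaab')
  14 → (5, 'ccacbbbccaab')
  15 → (4, 'cccacbbbccaab')
  16 → (3, 'ccccacbbbccaab')

SA = [14, 15, 7, 2, 16, 1, 0, 9, 10, 11, 13, 6, 8, 12, 5, 4, 3]
i: (SA[i-1],SA[i]) lcp shared
  1: (14,15) 1 'a'
  2: (15,7) 1 'a'
  3: (7,2) 2 'ac'
  4: (2,16) 0 ''
  5: (16,1) 1 'b'
  6: (1,0) 1 'b'
  7: (0,9) 2 'bb'
  8: (9,10) 2 'bb'
  9: (10,11) 1 'b'
  10: (11,13) 0 ''
  11: (13,6) 2 'ca'
  12: (6,8) 1 'c'
  13: (8,12) 1 'c'
  14: (12,5) 3 'cca'
  15: (5,4) 2 'cc'
  16: (4,3) 3 'ccc'

n(n+1)/2 = 17·18/2 = 153
Σ LCP = 0 + 1 + 1 + 2 + 0 + 1 + 1 + 2 + 2 + 1 + 0 + 2 + 1 + 1 + 3 + 2 + 3 = 23
distinct = 153 − 23 = 130

130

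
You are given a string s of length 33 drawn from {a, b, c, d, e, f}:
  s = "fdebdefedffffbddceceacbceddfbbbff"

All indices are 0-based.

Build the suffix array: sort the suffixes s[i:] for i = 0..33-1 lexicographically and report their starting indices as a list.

[20, 28, 29, 22, 13, 3, 30, 21, 18, 16, 23, 15, 14, 25, 1, 4, 26, 8, 19, 2, 17, 24, 7, 5, 32, 27, 12, 0, 6, 31, 11, 10, 9]

rank | idx | suffix
   0 |  20 | acbceddfbbbff
   1 |  28 | bbbff
   2 |  29 | bbff
   3 |  22 | bceddfbbbff
   4 |  13 | bddceceacbceddfbbbff
   5 |   3 | bdefedffffbddceceacbceddfbbbff
   6 |  30 | bff
   7 |  21 | cbceddfbbbff
   8 |  18 | ceacbceddfbbbff
   9 |  16 | ceceacbceddfbbbff
  10 |  23 | ceddfbbbff
  11 |  15 | dceceacbceddfbbbff
  12 |  14 | ddceceacbceddfbbbff
  13 |  25 | ddfbbbff
  14 |   1 | debdefedffffbddceceacbceddfbbbff
  15 |   4 | defedffffbddceceacbceddfbbbff
  16 |  26 | dfbbbff
  17 |   8 | dffffbddceceacbceddfbbbff
  18 |  19 | eacbceddfbbbff
  19 |   2 | ebdefedffffbddceceacbceddfbbbff
  20 |  17 | eceacbceddfbbbff
  21 |  24 | eddfbbbff
  22 |   7 | edffffbddceceacbceddfbbbff
  23 |   5 | efedffffbddceceacbceddfbbbff
  24 |  32 | f
  25 |  27 | fbbbff
  26 |  12 | fbddceceacbceddfbbbff
  27 |   0 | fdebdefedffffbddceceacbceddfbbbff
  28 |   6 | fedffffbddceceacbceddfbbbff
  29 |  31 | ff
  30 |  11 | ffbddceceacbceddfbbbff
  31 |  10 | fffbddceceacbceddfbbbff
  32 |   9 | ffffbddceceacbceddfbbbff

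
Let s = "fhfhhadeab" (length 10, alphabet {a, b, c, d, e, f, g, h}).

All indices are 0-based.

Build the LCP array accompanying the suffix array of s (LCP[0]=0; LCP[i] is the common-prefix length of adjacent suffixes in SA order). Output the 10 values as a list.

sorted suffixes:
  #0 SA[0]=8  'ab'
  #1 SA[1]=5  'adeab'
  #2 SA[2]=9  'b'
  #3 SA[3]=6  'deab'
  #4 SA[4]=7  'eab'
  #5 SA[5]=0  'fhfhhadeab'
  #6 SA[6]=2  'fhhadeab'
  #7 SA[7]=4  'hadeab'
  #8 SA[8]=1  'hfhhadeab'
  #9 SA[9]=3  'hhadeab'

SA = [8, 5, 9, 6, 7, 0, 2, 4, 1, 3]
rank  pair      lcp
   1  s[8:],s[5:]  1  'a'
   2  s[5:],s[9:]  0  ''
   3  s[9:],s[6:]  0  ''
   4  s[6:],s[7:]  0  ''
   5  s[7:],s[0:]  0  ''
   6  s[0:],s[2:]  2  'fh'
   7  s[2:],s[4:]  0  ''
   8  s[4:],s[1:]  1  'h'
   9  s[1:],s[3:]  1  'h'

[0, 1, 0, 0, 0, 0, 2, 0, 1, 1]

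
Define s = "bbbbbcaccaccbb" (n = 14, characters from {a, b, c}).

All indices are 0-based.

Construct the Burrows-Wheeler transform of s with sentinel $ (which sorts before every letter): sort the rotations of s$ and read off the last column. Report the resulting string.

bccbc$bbbbbccaa

rank  rotation         last
    0  $bbbbbcaccaccbb  b
    1  accaccbb$bbbbbc  c
    2  accbb$bbbbbcacc  c
    3  b$bbbbbcaccaccb  b
    4  bb$bbbbbcaccacc  c
    5  bbbbbcaccaccbb$  $
    6  bbbbcaccaccbb$b  b
    7  bbbcaccaccbb$bb  b
    8  bbcaccaccbb$bbb  b
    9  bcaccaccbb$bbbb  b
   10  caccaccbb$bbbbb  b
   11  caccbb$bbbbbcac  c
   12  cbb$bbbbbcaccac  c
   13  ccaccbb$bbbbbca  a
   14  ccbb$bbbbbcacca  a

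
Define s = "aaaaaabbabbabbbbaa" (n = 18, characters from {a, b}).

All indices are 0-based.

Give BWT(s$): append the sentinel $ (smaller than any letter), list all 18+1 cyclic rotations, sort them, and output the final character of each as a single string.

rank  rotation             last
    0  $aaaaaabbabbabbbbaa  a
    1  a$aaaaaabbabbabbbba  a
    2  aa$aaaaaabbabbabbbb  b
    3  aaaaaabbabbabbbbaa$  $
    4  aaaaabbabbabbbbaa$a  a
    5  aaaabbabbabbbbaa$aa  a
    6  aaabbabbabbbbaa$aaa  a
    7  aabbabbabbbbaa$aaaa  a
    8  abbabbabbbbaa$aaaaa  a
    9  abbabbbbaa$aaaaaabb  b
   10  abbbbaa$aaaaaabbabb  b
   11  baa$aaaaaabbabbabbb  b
   12  babbabbbbaa$aaaaaab  b
   13  babbbbaa$aaaaaabbab  b
   14  bbaa$aaaaaabbabbabb  b
   15  bbabbabbbbaa$aaaaaa  a
   16  bbabbbbaa$aaaaaabba  a
   17  bbbaa$aaaaaabbabbab  b
   18  bbbbaa$aaaaaabbabba  a

aab$aaaaabbbbbbaaba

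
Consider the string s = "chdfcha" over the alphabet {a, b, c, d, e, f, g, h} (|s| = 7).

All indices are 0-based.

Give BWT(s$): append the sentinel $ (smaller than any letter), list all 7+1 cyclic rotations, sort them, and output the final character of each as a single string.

ahf$hdcc

rank  rotation  last
    0  $chdfcha  a
    1  a$chdfch  h
    2  cha$chdf  f
    3  chdfcha$  $
    4  dfcha$ch  h
    5  fcha$chd  d
    6  ha$chdfc  c
    7  hdfcha$c  c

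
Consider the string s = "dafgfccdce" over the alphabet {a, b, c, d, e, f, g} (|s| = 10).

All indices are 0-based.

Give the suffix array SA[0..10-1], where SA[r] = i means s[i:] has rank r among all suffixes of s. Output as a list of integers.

[1, 5, 6, 8, 0, 7, 9, 4, 2, 3]

sorted suffixes:
  #0 SA[0]=1  'afgfccdce'
  #1 SA[1]=5  'ccdce'
  #2 SA[2]=6  'cdce'
  #3 SA[3]=8  'ce'
  #4 SA[4]=0  'dafgfccdce'
  #5 SA[5]=7  'dce'
  #6 SA[6]=9  'e'
  #7 SA[7]=4  'fccdce'
  #8 SA[8]=2  'fgfccdce'
  #9 SA[9]=3  'gfccdce'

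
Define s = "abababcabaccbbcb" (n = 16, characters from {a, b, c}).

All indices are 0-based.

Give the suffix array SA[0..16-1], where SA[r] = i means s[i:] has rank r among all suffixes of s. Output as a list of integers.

rank→(start, suffix):
  0 → (0, 'abababcabaccbbcb')
  1 → (2, 'ababcabaccbbcb')
  2 → (7, 'abaccbbcb')
  3 → (4, 'abcabaccbbcb')
  4 → (9, 'accbbcb')
  5 → (15, 'b')
  6 → (1, 'bababcabaccbbcb')
  7 → (3, 'babcabaccbbcb')
  8 → (8, 'baccbbcb')
  9 → (12, 'bbcb')
  10 → (5, 'bcabaccbbcb')
  11 → (13, 'bcb')
  12 → (6, 'cabaccbbcb')
  13 → (14, 'cb')
  14 → (11, 'cbbcb')
  15 → (10, 'ccbbcb')

[0, 2, 7, 4, 9, 15, 1, 3, 8, 12, 5, 13, 6, 14, 11, 10]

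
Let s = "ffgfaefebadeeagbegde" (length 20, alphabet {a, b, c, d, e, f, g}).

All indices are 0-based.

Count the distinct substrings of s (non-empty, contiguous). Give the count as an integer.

195

rank | idx | suffix
   0 |   9 | adeeagbegde
   1 |   4 | aefebadeeagbegde
   2 |  13 | agbegde
   3 |   8 | badeeagbegde
   4 |  15 | begde
   5 |  18 | de
   6 |  10 | deeagbegde
   7 |  19 | e
   8 |  12 | eagbegde
   9 |   7 | ebadeeagbegde
  10 |  11 | eeagbegde
  11 |   5 | efebadeeagbegde
  12 |  16 | egde
  13 |   3 | faefebadeeagbegde
  14 |   6 | febadeeagbegde
  15 |   0 | ffgfaefebadeeagbegde
  16 |   1 | fgfaefebadeeagbegde
  17 |  14 | gbegde
  18 |  17 | gde
  19 |   2 | gfaefebadeeagbegde

SA = [9, 4, 13, 8, 15, 18, 10, 19, 12, 7, 11, 5, 16, 3, 6, 0, 1, 14, 17, 2]
[i] adj suffixes → lcp
  [1] 9/4 → 1 ('a')
  [2] 4/13 → 1 ('a')
  [3] 13/8 → 0 ('')
  [4] 8/15 → 1 ('b')
  [5] 15/18 → 0 ('')
  [6] 18/10 → 2 ('de')
  [7] 10/19 → 0 ('')
  [8] 19/12 → 1 ('e')
  [9] 12/7 → 1 ('e')
  [10] 7/11 → 1 ('e')
  [11] 11/5 → 1 ('e')
  [12] 5/16 → 1 ('e')
  [13] 16/3 → 0 ('')
  [14] 3/6 → 1 ('f')
  [15] 6/0 → 1 ('f')
  [16] 0/1 → 1 ('f')
  [17] 1/14 → 0 ('')
  [18] 14/17 → 1 ('g')
  [19] 17/2 → 1 ('g')

n(n+1)/2 = 20·21/2 = 210
Σ LCP = 0 + 1 + 1 + 0 + 1 + 0 + 2 + 0 + 1 + 1 + 1 + 1 + 1 + 0 + 1 + 1 + 1 + 0 + 1 + 1 = 15
distinct = 210 − 15 = 195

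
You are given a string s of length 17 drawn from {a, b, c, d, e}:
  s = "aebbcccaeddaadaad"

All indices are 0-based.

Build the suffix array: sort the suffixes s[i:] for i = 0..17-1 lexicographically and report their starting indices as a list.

[14, 11, 15, 12, 0, 7, 2, 3, 6, 5, 4, 16, 13, 10, 9, 1, 8]

rank→(start, suffix):
  0 → (14, 'aad')
  1 → (11, 'aadaad')
  2 → (15, 'ad')
  3 → (12, 'adaad')
  4 → (0, 'aebbcccaeddaadaad')
  5 → (7, 'aeddaadaad')
  6 → (2, 'bbcccaeddaadaad')
  7 → (3, 'bcccaeddaadaad')
  8 → (6, 'caeddaadaad')
  9 → (5, 'ccaeddaadaad')
  10 → (4, 'cccaeddaadaad')
  11 → (16, 'd')
  12 → (13, 'daad')
  13 → (10, 'daadaad')
  14 → (9, 'ddaadaad')
  15 → (1, 'ebbcccaeddaadaad')
  16 → (8, 'eddaadaad')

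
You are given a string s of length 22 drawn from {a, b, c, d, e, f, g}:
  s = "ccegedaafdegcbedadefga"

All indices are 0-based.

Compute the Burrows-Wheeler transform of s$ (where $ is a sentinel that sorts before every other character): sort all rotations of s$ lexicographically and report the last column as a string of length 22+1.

rank  rotation                 last
    0  $ccegedaafdegcbedadefga  a
    1  a$ccegedaafdegcbedadefg  g
    2  aafdegcbedadefga$cceged  d
    3  adefga$ccegedaafdegcbed  d
    4  afdegcbedadefga$ccegeda  a
    5  bedadefga$ccegedaafdegc  c
    6  cbedadefga$ccegedaafdeg  g
    7  ccegedaafdegcbedadefga$  $
    8  cegedaafdegcbedadefga$c  c
    9  daafdegcbedadefga$ccege  e
   10  dadefga$ccegedaafdegcbe  e
   11  defga$ccegedaafdegcbeda  a
   12  degcbedadefga$ccegedaaf  f
   13  edaafdegcbedadefga$cceg  g
   14  edadefga$ccegedaafdegcb  b
   15  efga$ccegedaafdegcbedad  d
   16  egcbedadefga$ccegedaafd  d
   17  egedaafdegcbedadefga$cc  c
   18  fdegcbedadefga$ccegedaa  a
   19  fga$ccegedaafdegcbedade  e
   20  ga$ccegedaafdegcbedadef  f
   21  gcbedadefga$ccegedaafde  e
   22  gedaafdegcbedadefga$cce  e

agddacg$ceeafgbddcaefee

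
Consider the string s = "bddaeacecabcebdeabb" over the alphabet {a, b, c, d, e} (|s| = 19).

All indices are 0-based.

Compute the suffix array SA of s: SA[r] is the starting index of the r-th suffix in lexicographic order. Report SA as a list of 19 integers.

[16, 9, 5, 3, 18, 17, 10, 0, 13, 8, 11, 6, 2, 1, 14, 15, 4, 12, 7]

sorted suffixes:
  #0 SA[0]=16  'abb'
  #1 SA[1]=9  'abcebdeabb'
  #2 SA[2]=5  'acecabcebdeabb'
  #3 SA[3]=3  'aeacecabcebdeabb'
  #4 SA[4]=18  'b'
  #5 SA[5]=17  'bb'
  #6 SA[6]=10  'bcebdeabb'
  #7 SA[7]=0  'bddaeacecabcebdeabb'
  #8 SA[8]=13  'bdeabb'
  #9 SA[9]=8  'cabcebdeabb'
  #10 SA[10]=11  'cebdeabb'
  #11 SA[11]=6  'cecabcebdeabb'
  #12 SA[12]=2  'daeacecabcebdeabb'
  #13 SA[13]=1  'ddaeacecabcebdeabb'
  #14 SA[14]=14  'deabb'
  #15 SA[15]=15  'eabb'
  #16 SA[16]=4  'eacecabcebdeabb'
  #17 SA[17]=12  'ebdeabb'
  #18 SA[18]=7  'ecabcebdeabb'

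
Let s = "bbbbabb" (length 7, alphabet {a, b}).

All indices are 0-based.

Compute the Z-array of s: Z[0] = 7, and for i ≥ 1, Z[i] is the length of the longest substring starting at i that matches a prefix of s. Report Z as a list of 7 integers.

[7, 3, 2, 1, 0, 2, 1]

Z[0]=7
i=1: outside box; Z[1]=3 extend→box=[1,4)
i=2: min(r-i=2, Z[1]=3)=2; Z[2]=2
i=3: min(r-i=1, Z[2]=2)=1; Z[3]=1
i=4: outside box; Z[4]=0
i=5: outside box; Z[5]=2 extend→box=[5,7)
i=6: min(r-i=1, Z[1]=3)=1; Z[6]=1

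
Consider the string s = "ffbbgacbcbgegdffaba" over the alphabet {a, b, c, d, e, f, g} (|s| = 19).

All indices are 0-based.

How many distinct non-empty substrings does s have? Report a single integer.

sorted suffixes:
  #0 SA[0]=18  'a'
  #1 SA[1]=16  'aba'
  #2 SA[2]=5  'acbcbgegdffaba'
  #3 SA[3]=17  'ba'
  #4 SA[4]=2  'bbgacbcbgegdffaba'
  #5 SA[5]=7  'bcbgegdffaba'
  #6 SA[6]=3  'bgacbcbgegdffaba'
  #7 SA[7]=9  'bgegdffaba'
  #8 SA[8]=6  'cbcbgegdffaba'
  #9 SA[9]=8  'cbgegdffaba'
  #10 SA[10]=13  'dffaba'
  #11 SA[11]=11  'egdffaba'
  #12 SA[12]=15  'faba'
  #13 SA[13]=1  'fbbgacbcbgegdffaba'
  #14 SA[14]=14  'ffaba'
  #15 SA[15]=0  'ffbbgacbcbgegdffaba'
  #16 SA[16]=4  'gacbcbgegdffaba'
  #17 SA[17]=12  'gdffaba'
  #18 SA[18]=10  'gegdffaba'

SA = [18, 16, 5, 17, 2, 7, 3, 9, 6, 8, 13, 11, 15, 1, 14, 0, 4, 12, 10]
[i] adj suffixes → lcp
  [1] 18/16 → 1 ('a')
  [2] 16/5 → 1 ('a')
  [3] 5/17 → 0 ('')
  [4] 17/2 → 1 ('b')
  [5] 2/7 → 1 ('b')
  [6] 7/3 → 1 ('b')
  [7] 3/9 → 2 ('bg')
  [8] 9/6 → 0 ('')
  [9] 6/8 → 2 ('cb')
  [10] 8/13 → 0 ('')
  [11] 13/11 → 0 ('')
  [12] 11/15 → 0 ('')
  [13] 15/1 → 1 ('f')
  [14] 1/14 → 1 ('f')
  [15] 14/0 → 2 ('ff')
  [16] 0/4 → 0 ('')
  [17] 4/12 → 1 ('g')
  [18] 12/10 → 1 ('g')

n(n+1)/2 = 19·20/2 = 190
Σ LCP = 0 + 1 + 1 + 0 + 1 + 1 + 1 + 2 + 0 + 2 + 0 + 0 + 0 + 1 + 1 + 2 + 0 + 1 + 1 = 15
distinct = 190 − 15 = 175

175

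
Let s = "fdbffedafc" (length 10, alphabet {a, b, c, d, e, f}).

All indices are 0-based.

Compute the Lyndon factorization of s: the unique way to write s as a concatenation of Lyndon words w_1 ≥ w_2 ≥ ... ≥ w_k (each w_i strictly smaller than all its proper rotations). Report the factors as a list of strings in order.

["f", "d", "bffed", "afc"]

emit factor 1: 'f' (i=0, period=1)
emit factor 2: 'd' (i=1, period=1)
emit factor 3: 'bffed' (i=2, period=5)
emit factor 4: 'afc' (i=7, period=3)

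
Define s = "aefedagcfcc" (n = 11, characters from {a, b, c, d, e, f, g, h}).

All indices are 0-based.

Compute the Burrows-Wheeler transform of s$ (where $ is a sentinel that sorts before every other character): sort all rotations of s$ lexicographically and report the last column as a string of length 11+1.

rank  rotation      last
    0  $aefedagcfcc  c
    1  aefedagcfcc$  $
    2  agcfcc$aefed  d
    3  c$aefedagcfc  c
    4  cc$aefedagcf  f
    5  cfcc$aefedag  g
    6  dagcfcc$aefe  e
    7  edagcfcc$aef  f
    8  efedagcfcc$a  a
    9  fcc$aefedagc  c
   10  fedagcfcc$ae  e
   11  gcfcc$aefeda  a

c$dcfgefacea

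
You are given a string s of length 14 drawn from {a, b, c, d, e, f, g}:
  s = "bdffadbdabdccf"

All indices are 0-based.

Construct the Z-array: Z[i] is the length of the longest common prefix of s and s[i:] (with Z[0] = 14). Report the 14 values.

Z[0]=14
i=1: i≥r, start 0; Z[1]=0
i=2: i≥r, start 0; Z[2]=0
i=3: i≥r, start 0; Z[3]=0
i=4: i≥r, start 0; Z[4]=0
i=5: i≥r, start 0; Z[5]=0
i=6: i≥r, start 0; Z[6]=2 scan→box=[6,8)
i=7: min(r-i=1, Z[1]=0)=0; Z[7]=0
i=8: i≥r, start 0; Z[8]=0
i=9: i≥r, start 0; Z[9]=2 scan→box=[9,11)
i=10: min(r-i=1, Z[1]=0)=0; Z[10]=0
i=11: i≥r, start 0; Z[11]=0
i=12: i≥r, start 0; Z[12]=0
i=13: i≥r, start 0; Z[13]=0

[14, 0, 0, 0, 0, 0, 2, 0, 0, 2, 0, 0, 0, 0]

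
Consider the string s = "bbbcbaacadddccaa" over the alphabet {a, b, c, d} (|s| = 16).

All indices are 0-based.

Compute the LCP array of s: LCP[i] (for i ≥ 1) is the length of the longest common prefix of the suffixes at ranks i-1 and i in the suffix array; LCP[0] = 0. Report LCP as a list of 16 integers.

sorted suffixes:
  #0 SA[0]=15  'a'
  #1 SA[1]=14  'aa'
  #2 SA[2]=5  'aacadddccaa'
  #3 SA[3]=6  'acadddccaa'
  #4 SA[4]=8  'adddccaa'
  #5 SA[5]=4  'baacadddccaa'
  #6 SA[6]=0  'bbbcbaacadddccaa'
  #7 SA[7]=1  'bbcbaacadddccaa'
  #8 SA[8]=2  'bcbaacadddccaa'
  #9 SA[9]=13  'caa'
  #10 SA[10]=7  'cadddccaa'
  #11 SA[11]=3  'cbaacadddccaa'
  #12 SA[12]=12  'ccaa'
  #13 SA[13]=11  'dccaa'
  #14 SA[14]=10  'ddccaa'
  #15 SA[15]=9  'dddccaa'

SA = [15, 14, 5, 6, 8, 4, 0, 1, 2, 13, 7, 3, 12, 11, 10, 9]
rank  pair      lcp
   1  s[15:],s[14:]  1  'a'
   2  s[14:],s[5:]  2  'aa'
   3  s[5:],s[6:]  1  'a'
   4  s[6:],s[8:]  1  'a'
   5  s[8:],s[4:]  0  ''
   6  s[4:],s[0:]  1  'b'
   7  s[0:],s[1:]  2  'bb'
   8  s[1:],s[2:]  1  'b'
   9  s[2:],s[13:]  0  ''
  10  s[13:],s[7:]  2  'ca'
  11  s[7:],s[3:]  1  'c'
  12  s[3:],s[12:]  1  'c'
  13  s[12:],s[11:]  0  ''
  14  s[11:],s[10:]  1  'd'
  15  s[10:],s[9:]  2  'dd'

[0, 1, 2, 1, 1, 0, 1, 2, 1, 0, 2, 1, 1, 0, 1, 2]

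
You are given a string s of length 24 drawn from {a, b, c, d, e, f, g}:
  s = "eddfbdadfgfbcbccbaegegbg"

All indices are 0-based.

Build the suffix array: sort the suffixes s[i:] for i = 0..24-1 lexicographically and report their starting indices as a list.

[6, 17, 16, 11, 13, 4, 22, 15, 12, 14, 5, 1, 2, 7, 0, 20, 18, 10, 3, 8, 23, 21, 19, 9]

rank | idx | suffix
   0 |   6 | adfgfbcbccbaegegbg
   1 |  17 | aegegbg
   2 |  16 | baegegbg
   3 |  11 | bcbccbaegegbg
   4 |  13 | bccbaegegbg
   5 |   4 | bdadfgfbcbccbaegegbg
   6 |  22 | bg
   7 |  15 | cbaegegbg
   8 |  12 | cbccbaegegbg
   9 |  14 | ccbaegegbg
  10 |   5 | dadfgfbcbccbaegegbg
  11 |   1 | ddfbdadfgfbcbccbaegegbg
  12 |   2 | dfbdadfgfbcbccbaegegbg
  13 |   7 | dfgfbcbccbaegegbg
  14 |   0 | eddfbdadfgfbcbccbaegegbg
  15 |  20 | egbg
  16 |  18 | egegbg
  17 |  10 | fbcbccbaegegbg
  18 |   3 | fbdadfgfbcbccbaegegbg
  19 |   8 | fgfbcbccbaegegbg
  20 |  23 | g
  21 |  21 | gbg
  22 |  19 | gegbg
  23 |   9 | gfbcbccbaegegbg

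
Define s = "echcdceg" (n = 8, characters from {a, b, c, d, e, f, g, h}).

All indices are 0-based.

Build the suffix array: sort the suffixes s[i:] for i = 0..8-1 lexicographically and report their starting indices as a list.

rank→(start, suffix):
  0 → (3, 'cdceg')
  1 → (5, 'ceg')
  2 → (1, 'chcdceg')
  3 → (4, 'dceg')
  4 → (0, 'echcdceg')
  5 → (6, 'eg')
  6 → (7, 'g')
  7 → (2, 'hcdceg')

[3, 5, 1, 4, 0, 6, 7, 2]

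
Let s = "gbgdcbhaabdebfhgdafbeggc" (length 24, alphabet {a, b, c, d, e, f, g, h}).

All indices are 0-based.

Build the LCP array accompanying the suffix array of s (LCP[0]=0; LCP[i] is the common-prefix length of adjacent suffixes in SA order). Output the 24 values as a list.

rank→(start, suffix):
  0 → (7, 'aabdebfhgdafbeggc')
  1 → (8, 'abdebfhgdafbeggc')
  2 → (17, 'afbeggc')
  3 → (9, 'bdebfhgdafbeggc')
  4 → (19, 'beggc')
  5 → (12, 'bfhgdafbeggc')
  6 → (1, 'bgdcbhaabdebfhgdafbeggc')
  7 → (5, 'bhaabdebfhgdafbeggc')
  8 → (23, 'c')
  9 → (4, 'cbhaabdebfhgdafbeggc')
  10 → (16, 'dafbeggc')
  11 → (3, 'dcbhaabdebfhgdafbeggc')
  12 → (10, 'debfhgdafbeggc')
  13 → (11, 'ebfhgdafbeggc')
  14 → (20, 'eggc')
  15 → (18, 'fbeggc')
  16 → (13, 'fhgdafbeggc')
  17 → (0, 'gbgdcbhaabdebfhgdafbeggc')
  18 → (22, 'gc')
  19 → (15, 'gdafbeggc')
  20 → (2, 'gdcbhaabdebfhgdafbeggc')
  21 → (21, 'ggc')
  22 → (6, 'haabdebfhgdafbeggc')
  23 → (14, 'hgdafbeggc')

SA = [7, 8, 17, 9, 19, 12, 1, 5, 23, 4, 16, 3, 10, 11, 20, 18, 13, 0, 22, 15, 2, 21, 6, 14]
rank  pair      lcp
   1  s[7:],s[8:]  1  'a'
   2  s[8:],s[17:]  1  'a'
   3  s[17:],s[9:]  0  ''
   4  s[9:],s[19:]  1  'b'
   5  s[19:],s[12:]  1  'b'
   6  s[12:],s[1:]  1  'b'
   7  s[1:],s[5:]  1  'b'
   8  s[5:],s[23:]  0  ''
   9  s[23:],s[4:]  1  'c'
  10  s[4:],s[16:]  0  ''
  11  s[16:],s[3:]  1  'd'
  12  s[3:],s[10:]  1  'd'
  13  s[10:],s[11:]  0  ''
  14  s[11:],s[20:]  1  'e'
  15  s[20:],s[18:]  0  ''
  16  s[18:],s[13:]  1  'f'
  17  s[13:],s[0:]  0  ''
  18  s[0:],s[22:]  1  'g'
  19  s[22:],s[15:]  1  'g'
  20  s[15:],s[2:]  2  'gd'
  21  s[2:],s[21:]  1  'g'
  22  s[21:],s[6:]  0  ''
  23  s[6:],s[14:]  1  'h'

[0, 1, 1, 0, 1, 1, 1, 1, 0, 1, 0, 1, 1, 0, 1, 0, 1, 0, 1, 1, 2, 1, 0, 1]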